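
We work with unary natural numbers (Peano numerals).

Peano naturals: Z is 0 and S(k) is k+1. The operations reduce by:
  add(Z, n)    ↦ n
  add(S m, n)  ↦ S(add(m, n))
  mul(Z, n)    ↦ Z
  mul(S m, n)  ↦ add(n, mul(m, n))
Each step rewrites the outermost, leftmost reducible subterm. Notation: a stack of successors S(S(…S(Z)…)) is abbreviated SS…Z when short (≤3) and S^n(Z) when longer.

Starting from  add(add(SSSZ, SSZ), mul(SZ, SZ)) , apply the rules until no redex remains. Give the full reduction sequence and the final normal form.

  start: add(add(SSSZ, SSZ), mul(SZ, SZ))
  [1] add(S(add(SSZ, SSZ)), mul(SZ, SZ))
  [2] S(add(add(SSZ, SSZ), mul(SZ, SZ)))
  [3] S(add(S(add(SZ, SSZ)), mul(SZ, SZ)))
  [4] S(S(add(add(SZ, SSZ), mul(SZ, SZ))))
  [5] S(S(add(S(add(Z, SSZ)), mul(SZ, SZ))))
  [6] S(S(S(add(add(Z, SSZ), mul(SZ, SZ)))))
  [7] S(S(S(add(SSZ, mul(SZ, SZ)))))
  [8] S(S(S(S(add(SZ, mul(SZ, SZ))))))
  [9] S(S(S(S(S(add(Z, mul(SZ, SZ)))))))
  [10] S(S(S(S(S(mul(SZ, SZ))))))
  [11] S(S(S(S(S(add(SZ, mul(Z, SZ)))))))
  [12] S(S(S(S(S(S(add(Z, mul(Z, SZ))))))))
  [13] S(S(S(S(S(S(mul(Z, SZ)))))))
  [14] S^6(Z)

Answer: normal form = S^6(Z)  (in 14 steps)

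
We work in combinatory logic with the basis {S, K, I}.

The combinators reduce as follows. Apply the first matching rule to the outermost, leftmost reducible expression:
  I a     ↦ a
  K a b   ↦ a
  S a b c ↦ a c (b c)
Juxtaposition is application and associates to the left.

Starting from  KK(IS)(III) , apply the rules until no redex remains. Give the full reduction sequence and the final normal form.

  start: KK(IS)(III)
  [1] K(III)
  [2] K(II)
  [3] KI

Answer: normal form = KI  (in 3 steps)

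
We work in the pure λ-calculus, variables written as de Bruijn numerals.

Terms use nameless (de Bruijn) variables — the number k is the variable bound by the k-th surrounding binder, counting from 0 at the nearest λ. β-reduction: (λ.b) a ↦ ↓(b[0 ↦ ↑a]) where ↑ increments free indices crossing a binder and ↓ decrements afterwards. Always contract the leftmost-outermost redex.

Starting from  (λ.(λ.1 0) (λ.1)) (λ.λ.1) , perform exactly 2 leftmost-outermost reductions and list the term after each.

  start: (λ.(λ.1 0) (λ.1)) (λ.λ.1)
  →1  (λ.(λ.λ.1) 0) (λ.λ.λ.1)
  →2  (λ.λ.1) (λ.λ.λ.1)

Answer: after 2 steps: (λ.λ.1) (λ.λ.λ.1)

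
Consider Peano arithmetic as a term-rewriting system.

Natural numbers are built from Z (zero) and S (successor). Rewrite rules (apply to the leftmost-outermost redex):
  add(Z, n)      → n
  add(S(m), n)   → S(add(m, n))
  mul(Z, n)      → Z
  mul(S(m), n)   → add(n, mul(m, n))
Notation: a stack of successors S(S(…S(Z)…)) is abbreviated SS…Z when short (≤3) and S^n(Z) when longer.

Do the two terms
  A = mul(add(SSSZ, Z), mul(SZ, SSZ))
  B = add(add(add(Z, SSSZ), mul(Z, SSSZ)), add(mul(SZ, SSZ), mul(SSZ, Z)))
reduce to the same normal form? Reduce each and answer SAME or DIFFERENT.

Answer: DIFFERENT — A ⇓ S^6(Z), B ⇓ S^5(Z)

Reduction:
Term A:
  start: mul(add(SSSZ, Z), mul(SZ, SSZ))
  →1  mul(S(add(SSZ, Z)), mul(SZ, SSZ))
  →2  add(mul(SZ, SSZ), mul(add(SSZ, Z), mul(SZ, SSZ)))
  →3  add(add(SSZ, mul(Z, SSZ)), mul(add(SSZ, Z), mul(SZ, SSZ)))
  →4  add(S(add(SZ, mul(Z, SSZ))), mul(add(SSZ, Z), mul(SZ, SSZ)))
  →5  S(add(add(SZ, mul(Z, SSZ)), mul(add(SSZ, Z), mul(SZ, SSZ))))
  →6  S(add(S(add(Z, mul(Z, SSZ))), mul(add(SSZ, Z), mul(SZ, SSZ))))
  →7  S(S(add(add(Z, mul(Z, SSZ)), mul(add(SSZ, Z), mul(SZ, SSZ)))))
  →8  S(S(add(mul(Z, SSZ), mul(add(SSZ, Z), mul(SZ, SSZ)))))
  →9  S(S(add(Z, mul(add(SSZ, Z), mul(SZ, SSZ)))))
  →10  S(S(mul(add(SSZ, Z), mul(SZ, SSZ))))
  →11  S(S(mul(S(add(SZ, Z)), mul(SZ, SSZ))))
  →12  S(S(add(mul(SZ, SSZ), mul(add(SZ, Z), mul(SZ, SSZ)))))
  →13  S(S(add(add(SSZ, mul(Z, SSZ)), mul(add(SZ, Z), mul(SZ, SSZ)))))
  →14  S(S(add(S(add(SZ, mul(Z, SSZ))), mul(add(SZ, Z), mul(SZ, SSZ)))))
  →15  S(S(S(add(add(SZ, mul(Z, SSZ)), mul(add(SZ, Z), mul(SZ, SSZ))))))
  →16  S(S(S(add(S(add(Z, mul(Z, SSZ))), mul(add(SZ, Z), mul(SZ, SSZ))))))
  →17  S(S(S(S(add(add(Z, mul(Z, SSZ)), mul(add(SZ, Z), mul(SZ, SSZ)))))))
  →18  S(S(S(S(add(mul(Z, SSZ), mul(add(SZ, Z), mul(SZ, SSZ)))))))
  →19  S(S(S(S(add(Z, mul(add(SZ, Z), mul(SZ, SSZ)))))))
  →20  S(S(S(S(mul(add(SZ, Z), mul(SZ, SSZ))))))
  →21  S(S(S(S(mul(S(add(Z, Z)), mul(SZ, SSZ))))))
  →22  S(S(S(S(add(mul(SZ, SSZ), mul(add(Z, Z), mul(SZ, SSZ)))))))
  →23  S(S(S(S(add(add(SSZ, mul(Z, SSZ)), mul(add(Z, Z), mul(SZ, SSZ)))))))
  →24  S(S(S(S(add(S(add(SZ, mul(Z, SSZ))), mul(add(Z, Z), mul(SZ, SSZ)))))))
  →25  S(S(S(S(S(add(add(SZ, mul(Z, SSZ)), mul(add(Z, Z), mul(SZ, SSZ))))))))
  →26  S(S(S(S(S(add(S(add(Z, mul(Z, SSZ))), mul(add(Z, Z), mul(SZ, SSZ))))))))
  →27  S(S(S(S(S(S(add(add(Z, mul(Z, SSZ)), mul(add(Z, Z), mul(SZ, SSZ)))))))))
  →28  S(S(S(S(S(S(add(mul(Z, SSZ), mul(add(Z, Z), mul(SZ, SSZ)))))))))
  →29  S(S(S(S(S(S(add(Z, mul(add(Z, Z), mul(SZ, SSZ)))))))))
  →30  S(S(S(S(S(S(mul(add(Z, Z), mul(SZ, SSZ))))))))
  →31  S(S(S(S(S(S(mul(Z, mul(SZ, SSZ))))))))
  →32  S^6(Z)

Term B:
  start: add(add(add(Z, SSSZ), mul(Z, SSSZ)), add(mul(SZ, SSZ), mul(SSZ, Z)))
  →1  add(add(SSSZ, mul(Z, SSSZ)), add(mul(SZ, SSZ), mul(SSZ, Z)))
  →2  add(S(add(SSZ, mul(Z, SSSZ))), add(mul(SZ, SSZ), mul(SSZ, Z)))
  →3  S(add(add(SSZ, mul(Z, SSSZ)), add(mul(SZ, SSZ), mul(SSZ, Z))))
  →4  S(add(S(add(SZ, mul(Z, SSSZ))), add(mul(SZ, SSZ), mul(SSZ, Z))))
  →5  S(S(add(add(SZ, mul(Z, SSSZ)), add(mul(SZ, SSZ), mul(SSZ, Z)))))
  →6  S(S(add(S(add(Z, mul(Z, SSSZ))), add(mul(SZ, SSZ), mul(SSZ, Z)))))
  →7  S(S(S(add(add(Z, mul(Z, SSSZ)), add(mul(SZ, SSZ), mul(SSZ, Z))))))
  →8  S(S(S(add(mul(Z, SSSZ), add(mul(SZ, SSZ), mul(SSZ, Z))))))
  →9  S(S(S(add(Z, add(mul(SZ, SSZ), mul(SSZ, Z))))))
  →10  S(S(S(add(mul(SZ, SSZ), mul(SSZ, Z)))))
  →11  S(S(S(add(add(SSZ, mul(Z, SSZ)), mul(SSZ, Z)))))
  →12  S(S(S(add(S(add(SZ, mul(Z, SSZ))), mul(SSZ, Z)))))
  →13  S(S(S(S(add(add(SZ, mul(Z, SSZ)), mul(SSZ, Z))))))
  →14  S(S(S(S(add(S(add(Z, mul(Z, SSZ))), mul(SSZ, Z))))))
  →15  S(S(S(S(S(add(add(Z, mul(Z, SSZ)), mul(SSZ, Z)))))))
  →16  S(S(S(S(S(add(mul(Z, SSZ), mul(SSZ, Z)))))))
  →17  S(S(S(S(S(add(Z, mul(SSZ, Z)))))))
  →18  S(S(S(S(S(mul(SSZ, Z))))))
  →19  S(S(S(S(S(add(Z, mul(SZ, Z)))))))
  →20  S(S(S(S(S(mul(SZ, Z))))))
  →21  S(S(S(S(S(add(Z, mul(Z, Z)))))))
  →22  S(S(S(S(S(mul(Z, Z))))))
  →23  S^5(Z)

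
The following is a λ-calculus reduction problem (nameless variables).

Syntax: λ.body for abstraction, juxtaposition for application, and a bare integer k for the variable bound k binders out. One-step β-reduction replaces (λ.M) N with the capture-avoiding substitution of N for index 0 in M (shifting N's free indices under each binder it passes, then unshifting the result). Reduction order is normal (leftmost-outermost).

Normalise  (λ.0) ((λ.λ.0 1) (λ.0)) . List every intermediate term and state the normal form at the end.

Answer: normal form = λ.0 (λ.0)  (in 2 steps)

Derivation:
  start: (λ.0) ((λ.λ.0 1) (λ.0))
  step 1: (λ.λ.0 1) (λ.0)
  step 2: λ.0 (λ.0)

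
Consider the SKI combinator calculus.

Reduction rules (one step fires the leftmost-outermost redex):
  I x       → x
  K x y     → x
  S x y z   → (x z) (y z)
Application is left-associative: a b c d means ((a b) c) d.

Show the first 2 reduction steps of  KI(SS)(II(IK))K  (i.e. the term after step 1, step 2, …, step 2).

  start: KI(SS)(II(IK))K
  →1  I(II(IK))K
  →2  II(IK)K

Answer: after 2 steps: II(IK)K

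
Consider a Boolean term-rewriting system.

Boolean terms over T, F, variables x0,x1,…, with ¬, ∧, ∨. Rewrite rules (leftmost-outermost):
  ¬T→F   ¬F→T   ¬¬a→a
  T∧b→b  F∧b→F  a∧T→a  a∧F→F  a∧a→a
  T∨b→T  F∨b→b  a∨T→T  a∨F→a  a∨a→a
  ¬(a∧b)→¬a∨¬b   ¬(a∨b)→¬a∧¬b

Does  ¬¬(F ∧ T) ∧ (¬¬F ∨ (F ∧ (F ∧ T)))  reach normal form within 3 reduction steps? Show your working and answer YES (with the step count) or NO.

  start: ¬¬(F ∧ T) ∧ (¬¬F ∨ (F ∧ (F ∧ T)))
  step 1: (F ∧ T) ∧ (¬¬F ∨ (F ∧ (F ∧ T)))
  step 2: F ∧ (¬¬F ∨ (F ∧ (F ∧ T)))
  step 3: F

Answer: YES — reaches normal form F in 3 ≤ 3 steps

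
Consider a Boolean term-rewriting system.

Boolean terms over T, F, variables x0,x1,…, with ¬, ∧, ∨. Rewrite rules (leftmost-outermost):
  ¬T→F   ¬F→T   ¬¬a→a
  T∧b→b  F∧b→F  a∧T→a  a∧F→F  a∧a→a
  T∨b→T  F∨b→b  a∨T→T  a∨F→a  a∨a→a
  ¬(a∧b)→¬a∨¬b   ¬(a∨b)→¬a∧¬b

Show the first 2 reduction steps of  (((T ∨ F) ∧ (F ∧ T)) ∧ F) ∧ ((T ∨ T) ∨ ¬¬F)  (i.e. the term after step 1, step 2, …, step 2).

Answer: after 2 steps: F

Derivation:
  start: (((T ∨ F) ∧ (F ∧ T)) ∧ F) ∧ ((T ∨ T) ∨ ¬¬F)
  [1] F ∧ ((T ∨ T) ∨ ¬¬F)
  [2] F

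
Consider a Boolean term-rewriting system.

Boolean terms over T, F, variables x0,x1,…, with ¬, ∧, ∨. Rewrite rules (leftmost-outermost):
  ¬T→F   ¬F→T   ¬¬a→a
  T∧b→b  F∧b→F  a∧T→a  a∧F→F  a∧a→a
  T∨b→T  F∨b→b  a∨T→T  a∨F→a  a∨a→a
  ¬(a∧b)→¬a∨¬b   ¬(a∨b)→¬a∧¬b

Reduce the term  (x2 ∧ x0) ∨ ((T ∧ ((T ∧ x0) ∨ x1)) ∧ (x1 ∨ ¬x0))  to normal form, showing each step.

Answer: normal form = (x2 ∧ x0) ∨ ((x0 ∨ x1) ∧ (x1 ∨ ¬x0))  (in 2 steps)

Reduction:
  start: (x2 ∧ x0) ∨ ((T ∧ ((T ∧ x0) ∨ x1)) ∧ (x1 ∨ ¬x0))
  step 1: (x2 ∧ x0) ∨ (((T ∧ x0) ∨ x1) ∧ (x1 ∨ ¬x0))
  step 2: (x2 ∧ x0) ∨ ((x0 ∨ x1) ∧ (x1 ∨ ¬x0))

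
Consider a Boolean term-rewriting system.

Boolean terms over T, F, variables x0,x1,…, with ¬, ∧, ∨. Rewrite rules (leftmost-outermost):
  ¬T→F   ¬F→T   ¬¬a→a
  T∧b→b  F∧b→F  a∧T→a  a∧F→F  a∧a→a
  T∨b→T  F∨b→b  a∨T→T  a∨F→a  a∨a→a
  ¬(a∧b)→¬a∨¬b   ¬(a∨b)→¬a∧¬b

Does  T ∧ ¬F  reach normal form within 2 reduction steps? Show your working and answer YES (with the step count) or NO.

  start: T ∧ ¬F
  step 1: ¬F
  step 2: T

Answer: YES — reaches normal form T in 2 ≤ 2 steps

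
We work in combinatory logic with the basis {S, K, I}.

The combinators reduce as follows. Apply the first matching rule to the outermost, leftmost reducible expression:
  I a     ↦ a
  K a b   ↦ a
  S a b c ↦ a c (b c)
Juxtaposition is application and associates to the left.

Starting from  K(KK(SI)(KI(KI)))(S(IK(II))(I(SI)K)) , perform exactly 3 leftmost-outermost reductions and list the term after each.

  start: K(KK(SI)(KI(KI)))(S(IK(II))(I(SI)K))
  step 1: KK(SI)(KI(KI))
  step 2: K(KI(KI))
  step 3: KI

Answer: after 3 steps: KI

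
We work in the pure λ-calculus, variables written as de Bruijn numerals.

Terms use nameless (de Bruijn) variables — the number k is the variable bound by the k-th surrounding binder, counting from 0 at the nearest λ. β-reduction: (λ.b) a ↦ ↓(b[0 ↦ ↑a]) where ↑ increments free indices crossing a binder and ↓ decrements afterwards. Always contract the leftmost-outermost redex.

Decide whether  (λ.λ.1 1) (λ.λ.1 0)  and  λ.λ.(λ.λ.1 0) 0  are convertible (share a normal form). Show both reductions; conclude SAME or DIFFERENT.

Term A:
  start: (λ.λ.1 1) (λ.λ.1 0)
  →1  λ.(λ.λ.1 0) (λ.λ.1 0)
  →2  λ.λ.(λ.λ.1 0) 0
  →3  λ.λ.λ.1 0

Term B:
  start: λ.λ.(λ.λ.1 0) 0
  →1  λ.λ.λ.1 0

Answer: SAME — A ⇓ λ.λ.λ.1 0, B ⇓ λ.λ.λ.1 0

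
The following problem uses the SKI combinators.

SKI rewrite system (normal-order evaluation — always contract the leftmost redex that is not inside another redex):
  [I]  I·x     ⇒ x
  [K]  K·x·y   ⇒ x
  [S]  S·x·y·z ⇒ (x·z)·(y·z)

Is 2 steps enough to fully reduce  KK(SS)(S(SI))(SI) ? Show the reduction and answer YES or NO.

  start: KK(SS)(S(SI))(SI)
  [1] K(S(SI))(SI)
  [2] S(SI)

Answer: YES — reaches normal form S(SI) in 2 ≤ 2 steps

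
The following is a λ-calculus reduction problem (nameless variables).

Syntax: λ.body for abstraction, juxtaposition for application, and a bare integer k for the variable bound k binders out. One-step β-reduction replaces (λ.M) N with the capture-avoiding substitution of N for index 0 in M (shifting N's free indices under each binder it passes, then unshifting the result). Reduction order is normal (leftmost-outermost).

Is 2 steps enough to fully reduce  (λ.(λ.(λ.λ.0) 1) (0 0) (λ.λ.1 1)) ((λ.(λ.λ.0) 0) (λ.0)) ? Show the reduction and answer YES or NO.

Answer: NO — after 2 steps the term is (λ.λ.0) ((λ.(λ.λ.0) 0) (λ.0)) (λ.λ.1 1), not yet normal

Reduction:
  start: (λ.(λ.(λ.λ.0) 1) (0 0) (λ.λ.1 1)) ((λ.(λ.λ.0) 0) (λ.0))
  [1] (λ.(λ.λ.0) ((λ.(λ.λ.0) 0) (λ.0))) ((λ.(λ.λ.0) 0) (λ.0) ((λ.(λ.λ.0) 0) (λ.0))) (λ.λ.1 1)
  [2] (λ.λ.0) ((λ.(λ.λ.0) 0) (λ.0)) (λ.λ.1 1)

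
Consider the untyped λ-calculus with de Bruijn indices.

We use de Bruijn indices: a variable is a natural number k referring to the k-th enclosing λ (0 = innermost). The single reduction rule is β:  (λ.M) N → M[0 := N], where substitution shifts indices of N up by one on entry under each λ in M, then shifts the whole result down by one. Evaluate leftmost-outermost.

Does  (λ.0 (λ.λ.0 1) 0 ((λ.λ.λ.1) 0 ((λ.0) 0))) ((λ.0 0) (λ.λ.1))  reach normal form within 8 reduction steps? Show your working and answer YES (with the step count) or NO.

Answer: YES — reaches normal form λ.λ.λ.1 in 8 ≤ 8 steps

Derivation:
  start: (λ.0 (λ.λ.0 1) 0 ((λ.λ.λ.1) 0 ((λ.0) 0))) ((λ.0 0) (λ.λ.1))
  step 1: (λ.0 0) (λ.λ.1) (λ.λ.0 1) ((λ.0 0) (λ.λ.1)) ((λ.λ.λ.1) ((λ.0 0) (λ.λ.1)) ((λ.0) ((λ.0 0) (λ.λ.1))))
  step 2: (λ.λ.1) (λ.λ.1) (λ.λ.0 1) ((λ.0 0) (λ.λ.1)) ((λ.λ.λ.1) ((λ.0 0) (λ.λ.1)) ((λ.0) ((λ.0 0) (λ.λ.1))))
  step 3: (λ.λ.λ.1) (λ.λ.0 1) ((λ.0 0) (λ.λ.1)) ((λ.λ.λ.1) ((λ.0 0) (λ.λ.1)) ((λ.0) ((λ.0 0) (λ.λ.1))))
  step 4: (λ.λ.1) ((λ.0 0) (λ.λ.1)) ((λ.λ.λ.1) ((λ.0 0) (λ.λ.1)) ((λ.0) ((λ.0 0) (λ.λ.1))))
  step 5: (λ.(λ.0 0) (λ.λ.1)) ((λ.λ.λ.1) ((λ.0 0) (λ.λ.1)) ((λ.0) ((λ.0 0) (λ.λ.1))))
  step 6: (λ.0 0) (λ.λ.1)
  step 7: (λ.λ.1) (λ.λ.1)
  step 8: λ.λ.λ.1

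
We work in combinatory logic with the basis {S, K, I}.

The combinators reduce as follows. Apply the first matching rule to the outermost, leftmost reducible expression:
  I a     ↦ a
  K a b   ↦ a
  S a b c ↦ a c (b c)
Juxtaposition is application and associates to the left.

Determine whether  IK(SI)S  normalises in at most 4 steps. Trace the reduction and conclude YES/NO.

Answer: YES — reaches normal form SI in 2 ≤ 4 steps

Derivation:
  start: IK(SI)S
  step 1: K(SI)S
  step 2: SI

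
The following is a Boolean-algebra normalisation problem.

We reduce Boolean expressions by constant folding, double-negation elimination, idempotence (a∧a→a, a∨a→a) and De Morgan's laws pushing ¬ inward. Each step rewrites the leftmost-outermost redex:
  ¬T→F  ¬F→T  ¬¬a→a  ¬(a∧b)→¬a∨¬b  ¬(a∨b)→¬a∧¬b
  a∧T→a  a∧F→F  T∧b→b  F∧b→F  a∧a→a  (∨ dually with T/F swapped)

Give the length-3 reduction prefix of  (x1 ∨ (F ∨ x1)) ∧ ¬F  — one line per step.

Answer: after 3 steps: x1 ∧ T

Working:
  start: (x1 ∨ (F ∨ x1)) ∧ ¬F
  [1] (x1 ∨ x1) ∧ ¬F
  [2] x1 ∧ ¬F
  [3] x1 ∧ T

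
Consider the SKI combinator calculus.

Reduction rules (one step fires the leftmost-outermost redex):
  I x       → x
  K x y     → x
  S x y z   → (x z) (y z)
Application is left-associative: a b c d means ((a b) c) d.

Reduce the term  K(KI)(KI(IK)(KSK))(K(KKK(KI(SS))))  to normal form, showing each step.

Answer: normal form = I  (in 2 steps)

Derivation:
  start: K(KI)(KI(IK)(KSK))(K(KKK(KI(SS))))
  [1] KI(K(KKK(KI(SS))))
  [2] I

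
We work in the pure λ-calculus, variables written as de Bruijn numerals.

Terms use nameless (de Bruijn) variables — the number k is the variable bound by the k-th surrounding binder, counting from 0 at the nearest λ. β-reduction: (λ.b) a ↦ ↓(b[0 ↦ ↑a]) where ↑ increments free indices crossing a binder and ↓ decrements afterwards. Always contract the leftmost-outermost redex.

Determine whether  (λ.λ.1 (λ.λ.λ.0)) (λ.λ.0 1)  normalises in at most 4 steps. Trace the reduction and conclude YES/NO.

Answer: YES — reaches normal form λ.λ.0 (λ.λ.λ.0) in 2 ≤ 4 steps

Working:
  start: (λ.λ.1 (λ.λ.λ.0)) (λ.λ.0 1)
  →1  λ.(λ.λ.0 1) (λ.λ.λ.0)
  →2  λ.λ.0 (λ.λ.λ.0)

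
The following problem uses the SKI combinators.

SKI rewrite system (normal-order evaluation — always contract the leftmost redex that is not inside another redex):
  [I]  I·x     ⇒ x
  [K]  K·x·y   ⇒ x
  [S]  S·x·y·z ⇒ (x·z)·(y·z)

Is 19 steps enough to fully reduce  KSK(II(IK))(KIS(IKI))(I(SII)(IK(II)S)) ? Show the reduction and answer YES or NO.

  start: KSK(II(IK))(KIS(IKI))(I(SII)(IK(II)S))
  [1] S(II(IK))(KIS(IKI))(I(SII)(IK(II)S))
  [2] II(IK)(I(SII)(IK(II)S))(KIS(IKI)(I(SII)(IK(II)S)))
  [3] I(IK)(I(SII)(IK(II)S))(KIS(IKI)(I(SII)(IK(II)S)))
  [4] IK(I(SII)(IK(II)S))(KIS(IKI)(I(SII)(IK(II)S)))
  [5] K(I(SII)(IK(II)S))(KIS(IKI)(I(SII)(IK(II)S)))
  [6] I(SII)(IK(II)S)
  [7] SII(IK(II)S)
  [8] I(IK(II)S)(I(IK(II)S))
  [9] IK(II)S(I(IK(II)S))
  [10] K(II)S(I(IK(II)S))
  [11] II(I(IK(II)S))
  [12] I(I(IK(II)S))
  [13] I(IK(II)S)
  [14] IK(II)S
  [15] K(II)S
  [16] II
  [17] I

Answer: YES — reaches normal form I in 17 ≤ 19 steps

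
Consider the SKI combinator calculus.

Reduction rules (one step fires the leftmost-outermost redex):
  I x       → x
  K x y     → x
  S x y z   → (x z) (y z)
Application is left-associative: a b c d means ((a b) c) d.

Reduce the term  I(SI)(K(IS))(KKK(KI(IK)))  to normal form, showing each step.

  start: I(SI)(K(IS))(KKK(KI(IK)))
  →1  SI(K(IS))(KKK(KI(IK)))
  →2  I(KKK(KI(IK)))(K(IS)(KKK(KI(IK))))
  →3  KKK(KI(IK))(K(IS)(KKK(KI(IK))))
  →4  K(KI(IK))(K(IS)(KKK(KI(IK))))
  →5  KI(IK)
  →6  I

Answer: normal form = I  (in 6 steps)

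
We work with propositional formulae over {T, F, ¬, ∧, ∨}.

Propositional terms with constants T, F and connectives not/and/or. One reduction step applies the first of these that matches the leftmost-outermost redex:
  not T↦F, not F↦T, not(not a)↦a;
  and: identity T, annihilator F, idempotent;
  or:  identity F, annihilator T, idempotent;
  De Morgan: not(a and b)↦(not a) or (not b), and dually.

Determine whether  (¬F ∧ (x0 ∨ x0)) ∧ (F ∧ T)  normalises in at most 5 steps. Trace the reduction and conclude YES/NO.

  start: (¬F ∧ (x0 ∨ x0)) ∧ (F ∧ T)
  [1] (T ∧ (x0 ∨ x0)) ∧ (F ∧ T)
  [2] (x0 ∨ x0) ∧ (F ∧ T)
  [3] x0 ∧ (F ∧ T)
  [4] x0 ∧ F
  [5] F

Answer: YES — reaches normal form F in 5 ≤ 5 steps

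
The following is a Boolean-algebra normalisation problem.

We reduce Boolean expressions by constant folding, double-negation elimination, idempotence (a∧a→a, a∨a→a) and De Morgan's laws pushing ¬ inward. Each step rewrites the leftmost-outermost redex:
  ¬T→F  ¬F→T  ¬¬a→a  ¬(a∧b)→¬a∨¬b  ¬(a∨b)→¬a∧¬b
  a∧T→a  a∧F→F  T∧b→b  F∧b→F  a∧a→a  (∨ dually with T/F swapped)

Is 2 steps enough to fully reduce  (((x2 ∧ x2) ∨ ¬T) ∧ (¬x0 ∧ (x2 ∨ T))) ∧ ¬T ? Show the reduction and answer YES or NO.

Answer: NO — after 2 steps the term is ((x2 ∨ F) ∧ (¬x0 ∧ (x2 ∨ T))) ∧ ¬T, not yet normal

Working:
  start: (((x2 ∧ x2) ∨ ¬T) ∧ (¬x0 ∧ (x2 ∨ T))) ∧ ¬T
  →1  ((x2 ∨ ¬T) ∧ (¬x0 ∧ (x2 ∨ T))) ∧ ¬T
  →2  ((x2 ∨ F) ∧ (¬x0 ∧ (x2 ∨ T))) ∧ ¬T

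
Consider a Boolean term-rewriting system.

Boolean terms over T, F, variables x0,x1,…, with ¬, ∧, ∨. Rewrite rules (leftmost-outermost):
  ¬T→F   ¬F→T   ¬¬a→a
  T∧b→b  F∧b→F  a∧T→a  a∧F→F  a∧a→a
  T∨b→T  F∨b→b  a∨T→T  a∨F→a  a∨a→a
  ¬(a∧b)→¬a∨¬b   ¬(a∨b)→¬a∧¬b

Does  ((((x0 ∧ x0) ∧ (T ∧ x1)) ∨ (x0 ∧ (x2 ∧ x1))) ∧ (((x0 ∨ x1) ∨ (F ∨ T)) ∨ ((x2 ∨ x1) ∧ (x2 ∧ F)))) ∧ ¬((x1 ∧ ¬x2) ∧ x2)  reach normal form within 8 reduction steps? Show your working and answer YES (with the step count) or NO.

Answer: NO — after 8 steps the term is ((x0 ∧ x1) ∨ (x0 ∧ (x2 ∧ x1))) ∧ ((¬x1 ∨ ¬¬x2) ∨ ¬x2), not yet normal

Working:
  start: ((((x0 ∧ x0) ∧ (T ∧ x1)) ∨ (x0 ∧ (x2 ∧ x1))) ∧ (((x0 ∨ x1) ∨ (F ∨ T)) ∨ ((x2 ∨ x1) ∧ (x2 ∧ F)))) ∧ ¬((x1 ∧ ¬x2) ∧ x2)
  [1] (((x0 ∧ (T ∧ x1)) ∨ (x0 ∧ (x2 ∧ x1))) ∧ (((x0 ∨ x1) ∨ (F ∨ T)) ∨ ((x2 ∨ x1) ∧ (x2 ∧ F)))) ∧ ¬((x1 ∧ ¬x2) ∧ x2)
  [2] (((x0 ∧ x1) ∨ (x0 ∧ (x2 ∧ x1))) ∧ (((x0 ∨ x1) ∨ (F ∨ T)) ∨ ((x2 ∨ x1) ∧ (x2 ∧ F)))) ∧ ¬((x1 ∧ ¬x2) ∧ x2)
  [3] (((x0 ∧ x1) ∨ (x0 ∧ (x2 ∧ x1))) ∧ (((x0 ∨ x1) ∨ T) ∨ ((x2 ∨ x1) ∧ (x2 ∧ F)))) ∧ ¬((x1 ∧ ¬x2) ∧ x2)
  [4] (((x0 ∧ x1) ∨ (x0 ∧ (x2 ∧ x1))) ∧ (T ∨ ((x2 ∨ x1) ∧ (x2 ∧ F)))) ∧ ¬((x1 ∧ ¬x2) ∧ x2)
  [5] (((x0 ∧ x1) ∨ (x0 ∧ (x2 ∧ x1))) ∧ T) ∧ ¬((x1 ∧ ¬x2) ∧ x2)
  [6] ((x0 ∧ x1) ∨ (x0 ∧ (x2 ∧ x1))) ∧ ¬((x1 ∧ ¬x2) ∧ x2)
  [7] ((x0 ∧ x1) ∨ (x0 ∧ (x2 ∧ x1))) ∧ (¬(x1 ∧ ¬x2) ∨ ¬x2)
  [8] ((x0 ∧ x1) ∨ (x0 ∧ (x2 ∧ x1))) ∧ ((¬x1 ∨ ¬¬x2) ∨ ¬x2)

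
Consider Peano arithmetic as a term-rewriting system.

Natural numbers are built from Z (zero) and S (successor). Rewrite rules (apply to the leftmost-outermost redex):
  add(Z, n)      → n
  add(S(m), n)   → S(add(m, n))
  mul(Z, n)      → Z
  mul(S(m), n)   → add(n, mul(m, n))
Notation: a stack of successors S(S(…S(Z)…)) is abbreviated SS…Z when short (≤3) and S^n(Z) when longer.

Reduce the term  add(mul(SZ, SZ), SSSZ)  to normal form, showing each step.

  start: add(mul(SZ, SZ), SSSZ)
  [1] add(add(SZ, mul(Z, SZ)), SSSZ)
  [2] add(S(add(Z, mul(Z, SZ))), SSSZ)
  [3] S(add(add(Z, mul(Z, SZ)), SSSZ))
  [4] S(add(mul(Z, SZ), SSSZ))
  [5] S(add(Z, SSSZ))
  [6] S^4(Z)

Answer: normal form = S^4(Z)  (in 6 steps)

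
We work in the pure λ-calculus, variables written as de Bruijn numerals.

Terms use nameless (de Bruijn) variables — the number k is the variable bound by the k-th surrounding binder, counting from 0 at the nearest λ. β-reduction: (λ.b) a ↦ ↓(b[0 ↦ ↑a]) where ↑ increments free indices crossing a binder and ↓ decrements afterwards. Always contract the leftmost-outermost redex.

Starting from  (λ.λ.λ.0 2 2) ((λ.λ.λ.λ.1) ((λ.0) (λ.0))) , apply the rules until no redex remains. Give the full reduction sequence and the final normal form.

Answer: normal form = λ.λ.0 (λ.λ.λ.1) (λ.λ.λ.1)  (in 3 steps)

Derivation:
  start: (λ.λ.λ.0 2 2) ((λ.λ.λ.λ.1) ((λ.0) (λ.0)))
  →1  λ.λ.0 ((λ.λ.λ.λ.1) ((λ.0) (λ.0))) ((λ.λ.λ.λ.1) ((λ.0) (λ.0)))
  →2  λ.λ.0 (λ.λ.λ.1) ((λ.λ.λ.λ.1) ((λ.0) (λ.0)))
  →3  λ.λ.0 (λ.λ.λ.1) (λ.λ.λ.1)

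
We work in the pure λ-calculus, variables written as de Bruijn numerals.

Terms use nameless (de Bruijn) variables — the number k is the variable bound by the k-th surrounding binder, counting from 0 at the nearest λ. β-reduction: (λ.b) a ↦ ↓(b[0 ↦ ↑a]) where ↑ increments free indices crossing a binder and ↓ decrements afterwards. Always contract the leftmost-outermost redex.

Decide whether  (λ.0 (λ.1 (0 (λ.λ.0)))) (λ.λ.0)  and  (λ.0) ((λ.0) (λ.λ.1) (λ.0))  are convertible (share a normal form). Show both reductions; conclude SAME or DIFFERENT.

Term A:
  start: (λ.0 (λ.1 (0 (λ.λ.0)))) (λ.λ.0)
  step 1: (λ.λ.0) (λ.(λ.λ.0) (0 (λ.λ.0)))
  step 2: λ.0

Term B:
  start: (λ.0) ((λ.0) (λ.λ.1) (λ.0))
  step 1: (λ.0) (λ.λ.1) (λ.0)
  step 2: (λ.λ.1) (λ.0)
  step 3: λ.λ.0

Answer: DIFFERENT — A ⇓ λ.0, B ⇓ λ.λ.0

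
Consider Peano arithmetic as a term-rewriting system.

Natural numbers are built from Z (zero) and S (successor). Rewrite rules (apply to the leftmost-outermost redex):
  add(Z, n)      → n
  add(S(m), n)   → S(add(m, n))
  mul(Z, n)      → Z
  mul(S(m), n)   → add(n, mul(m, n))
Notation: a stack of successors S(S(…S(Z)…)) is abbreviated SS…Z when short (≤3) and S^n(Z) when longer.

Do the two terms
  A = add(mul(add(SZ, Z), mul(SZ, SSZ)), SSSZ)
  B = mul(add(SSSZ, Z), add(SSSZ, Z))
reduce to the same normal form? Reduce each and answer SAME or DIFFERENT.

Term A:
  start: add(mul(add(SZ, Z), mul(SZ, SSZ)), SSSZ)
  [1] add(mul(S(add(Z, Z)), mul(SZ, SSZ)), SSSZ)
  [2] add(add(mul(SZ, SSZ), mul(add(Z, Z), mul(SZ, SSZ))), SSSZ)
  [3] add(add(add(SSZ, mul(Z, SSZ)), mul(add(Z, Z), mul(SZ, SSZ))), SSSZ)
  [4] add(add(S(add(SZ, mul(Z, SSZ))), mul(add(Z, Z), mul(SZ, SSZ))), SSSZ)
  [5] add(S(add(add(SZ, mul(Z, SSZ)), mul(add(Z, Z), mul(SZ, SSZ)))), SSSZ)
  [6] S(add(add(add(SZ, mul(Z, SSZ)), mul(add(Z, Z), mul(SZ, SSZ))), SSSZ))
  [7] S(add(add(S(add(Z, mul(Z, SSZ))), mul(add(Z, Z), mul(SZ, SSZ))), SSSZ))
  [8] S(add(S(add(add(Z, mul(Z, SSZ)), mul(add(Z, Z), mul(SZ, SSZ)))), SSSZ))
  [9] S(S(add(add(add(Z, mul(Z, SSZ)), mul(add(Z, Z), mul(SZ, SSZ))), SSSZ)))
  [10] S(S(add(add(mul(Z, SSZ), mul(add(Z, Z), mul(SZ, SSZ))), SSSZ)))
  [11] S(S(add(add(Z, mul(add(Z, Z), mul(SZ, SSZ))), SSSZ)))
  [12] S(S(add(mul(add(Z, Z), mul(SZ, SSZ)), SSSZ)))
  [13] S(S(add(mul(Z, mul(SZ, SSZ)), SSSZ)))
  [14] S(S(add(Z, SSSZ)))
  [15] S^5(Z)

Term B:
  start: mul(add(SSSZ, Z), add(SSSZ, Z))
  [1] mul(S(add(SSZ, Z)), add(SSSZ, Z))
  [2] add(add(SSSZ, Z), mul(add(SSZ, Z), add(SSSZ, Z)))
  [3] add(S(add(SSZ, Z)), mul(add(SSZ, Z), add(SSSZ, Z)))
  [4] S(add(add(SSZ, Z), mul(add(SSZ, Z), add(SSSZ, Z))))
  [5] S(add(S(add(SZ, Z)), mul(add(SSZ, Z), add(SSSZ, Z))))
  [6] S(S(add(add(SZ, Z), mul(add(SSZ, Z), add(SSSZ, Z)))))
  [7] S(S(add(S(add(Z, Z)), mul(add(SSZ, Z), add(SSSZ, Z)))))
  [8] S(S(S(add(add(Z, Z), mul(add(SSZ, Z), add(SSSZ, Z))))))
  [9] S(S(S(add(Z, mul(add(SSZ, Z), add(SSSZ, Z))))))
  [10] S(S(S(mul(add(SSZ, Z), add(SSSZ, Z)))))
  [11] S(S(S(mul(S(add(SZ, Z)), add(SSSZ, Z)))))
  [12] S(S(S(add(add(SSSZ, Z), mul(add(SZ, Z), add(SSSZ, Z))))))
  [13] S(S(S(add(S(add(SSZ, Z)), mul(add(SZ, Z), add(SSSZ, Z))))))
  [14] S(S(S(S(add(add(SSZ, Z), mul(add(SZ, Z), add(SSSZ, Z)))))))
  [15] S(S(S(S(add(S(add(SZ, Z)), mul(add(SZ, Z), add(SSSZ, Z)))))))
  [16] S(S(S(S(S(add(add(SZ, Z), mul(add(SZ, Z), add(SSSZ, Z))))))))
  [17] S(S(S(S(S(add(S(add(Z, Z)), mul(add(SZ, Z), add(SSSZ, Z))))))))
  [18] S(S(S(S(S(S(add(add(Z, Z), mul(add(SZ, Z), add(SSSZ, Z)))))))))
  [19] S(S(S(S(S(S(add(Z, mul(add(SZ, Z), add(SSSZ, Z)))))))))
  [20] S(S(S(S(S(S(mul(add(SZ, Z), add(SSSZ, Z))))))))
  [21] S(S(S(S(S(S(mul(S(add(Z, Z)), add(SSSZ, Z))))))))
  [22] S(S(S(S(S(S(add(add(SSSZ, Z), mul(add(Z, Z), add(SSSZ, Z)))))))))
  [23] S(S(S(S(S(S(add(S(add(SSZ, Z)), mul(add(Z, Z), add(SSSZ, Z)))))))))
  [24] S(S(S(S(S(S(S(add(add(SSZ, Z), mul(add(Z, Z), add(SSSZ, Z))))))))))
  [25] S(S(S(S(S(S(S(add(S(add(SZ, Z)), mul(add(Z, Z), add(SSSZ, Z))))))))))
  [26] S(S(S(S(S(S(S(S(add(add(SZ, Z), mul(add(Z, Z), add(SSSZ, Z)))))))))))
  [27] S(S(S(S(S(S(S(S(add(S(add(Z, Z)), mul(add(Z, Z), add(SSSZ, Z)))))))))))
  [28] S(S(S(S(S(S(S(S(S(add(add(Z, Z), mul(add(Z, Z), add(SSSZ, Z))))))))))))
  [29] S(S(S(S(S(S(S(S(S(add(Z, mul(add(Z, Z), add(SSSZ, Z))))))))))))
  [30] S(S(S(S(S(S(S(S(S(mul(add(Z, Z), add(SSSZ, Z)))))))))))
  [31] S(S(S(S(S(S(S(S(S(mul(Z, add(SSSZ, Z)))))))))))
  [32] S^9(Z)

Answer: DIFFERENT — A ⇓ S^5(Z), B ⇓ S^9(Z)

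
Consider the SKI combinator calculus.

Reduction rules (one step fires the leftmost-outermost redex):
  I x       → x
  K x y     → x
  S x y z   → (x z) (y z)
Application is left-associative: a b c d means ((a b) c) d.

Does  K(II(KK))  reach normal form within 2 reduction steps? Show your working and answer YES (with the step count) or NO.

Answer: YES — reaches normal form K(KK) in 2 ≤ 2 steps

Working:
  start: K(II(KK))
  [1] K(I(KK))
  [2] K(KK)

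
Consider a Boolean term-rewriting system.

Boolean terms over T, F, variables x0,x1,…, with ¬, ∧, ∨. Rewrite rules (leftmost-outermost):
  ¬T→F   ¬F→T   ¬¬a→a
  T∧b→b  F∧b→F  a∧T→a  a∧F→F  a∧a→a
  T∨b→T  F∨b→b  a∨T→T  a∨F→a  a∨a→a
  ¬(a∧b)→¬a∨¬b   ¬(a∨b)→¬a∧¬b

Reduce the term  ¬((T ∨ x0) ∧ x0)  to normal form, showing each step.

Answer: normal form = ¬x0  (in 5 steps)

Reduction:
  start: ¬((T ∨ x0) ∧ x0)
  step 1: ¬(T ∨ x0) ∨ ¬x0
  step 2: (¬T ∧ ¬x0) ∨ ¬x0
  step 3: (F ∧ ¬x0) ∨ ¬x0
  step 4: F ∨ ¬x0
  step 5: ¬x0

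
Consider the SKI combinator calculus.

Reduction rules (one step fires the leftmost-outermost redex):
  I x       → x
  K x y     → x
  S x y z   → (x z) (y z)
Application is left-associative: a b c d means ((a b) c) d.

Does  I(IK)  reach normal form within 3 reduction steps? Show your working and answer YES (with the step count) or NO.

  start: I(IK)
  →1  IK
  →2  K

Answer: YES — reaches normal form K in 2 ≤ 3 steps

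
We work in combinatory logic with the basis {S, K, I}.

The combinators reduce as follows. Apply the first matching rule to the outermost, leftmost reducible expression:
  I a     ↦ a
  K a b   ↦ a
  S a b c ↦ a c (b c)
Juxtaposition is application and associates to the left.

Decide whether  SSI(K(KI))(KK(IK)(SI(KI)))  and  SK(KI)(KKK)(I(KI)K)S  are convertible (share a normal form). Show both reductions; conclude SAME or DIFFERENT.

Answer: SAME — A ⇓ I, B ⇓ I

Derivation:
Term A:
  start: SSI(K(KI))(KK(IK)(SI(KI)))
  [1] S(K(KI))(I(K(KI)))(KK(IK)(SI(KI)))
  [2] K(KI)(KK(IK)(SI(KI)))(I(K(KI))(KK(IK)(SI(KI))))
  [3] KI(I(K(KI))(KK(IK)(SI(KI))))
  [4] I

Term B:
  start: SK(KI)(KKK)(I(KI)K)S
  [1] K(KKK)(KI(KKK))(I(KI)K)S
  [2] KKK(I(KI)K)S
  [3] K(I(KI)K)S
  [4] I(KI)K
  [5] KIK
  [6] I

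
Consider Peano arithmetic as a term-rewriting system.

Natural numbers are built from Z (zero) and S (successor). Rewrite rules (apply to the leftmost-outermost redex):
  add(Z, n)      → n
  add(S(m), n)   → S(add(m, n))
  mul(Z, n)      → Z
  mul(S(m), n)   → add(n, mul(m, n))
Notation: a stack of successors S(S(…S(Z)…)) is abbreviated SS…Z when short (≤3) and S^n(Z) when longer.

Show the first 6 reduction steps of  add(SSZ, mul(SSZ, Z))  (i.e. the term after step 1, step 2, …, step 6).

  start: add(SSZ, mul(SSZ, Z))
  step 1: S(add(SZ, mul(SSZ, Z)))
  step 2: S(S(add(Z, mul(SSZ, Z))))
  step 3: S(S(mul(SSZ, Z)))
  step 4: S(S(add(Z, mul(SZ, Z))))
  step 5: S(S(mul(SZ, Z)))
  step 6: S(S(add(Z, mul(Z, Z))))

Answer: after 6 steps: S(S(add(Z, mul(Z, Z))))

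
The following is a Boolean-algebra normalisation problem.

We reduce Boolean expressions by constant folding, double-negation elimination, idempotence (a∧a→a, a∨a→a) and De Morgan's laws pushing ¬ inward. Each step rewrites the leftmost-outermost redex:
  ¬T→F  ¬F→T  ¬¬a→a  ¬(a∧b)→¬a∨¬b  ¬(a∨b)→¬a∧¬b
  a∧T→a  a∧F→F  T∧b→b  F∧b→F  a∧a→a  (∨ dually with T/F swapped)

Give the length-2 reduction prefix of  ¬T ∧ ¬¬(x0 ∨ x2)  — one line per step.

Answer: after 2 steps: F

Working:
  start: ¬T ∧ ¬¬(x0 ∨ x2)
  step 1: F ∧ ¬¬(x0 ∨ x2)
  step 2: F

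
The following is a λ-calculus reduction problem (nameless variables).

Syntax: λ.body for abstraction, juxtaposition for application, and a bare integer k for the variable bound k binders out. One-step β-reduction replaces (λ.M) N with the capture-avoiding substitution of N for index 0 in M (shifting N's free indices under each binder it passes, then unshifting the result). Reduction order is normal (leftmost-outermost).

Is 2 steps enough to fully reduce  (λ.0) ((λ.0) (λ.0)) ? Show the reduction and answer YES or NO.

Answer: YES — reaches normal form λ.0 in 2 ≤ 2 steps

Working:
  start: (λ.0) ((λ.0) (λ.0))
  →1  (λ.0) (λ.0)
  →2  λ.0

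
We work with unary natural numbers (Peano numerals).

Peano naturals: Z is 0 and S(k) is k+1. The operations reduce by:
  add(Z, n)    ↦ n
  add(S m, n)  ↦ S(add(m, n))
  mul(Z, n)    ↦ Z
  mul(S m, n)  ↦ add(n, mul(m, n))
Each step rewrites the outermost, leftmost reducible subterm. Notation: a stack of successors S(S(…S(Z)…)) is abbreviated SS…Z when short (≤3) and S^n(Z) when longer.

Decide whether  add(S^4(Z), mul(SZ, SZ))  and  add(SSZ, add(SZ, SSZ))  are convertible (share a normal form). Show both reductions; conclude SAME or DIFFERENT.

Term A:
  start: add(S^4(Z), mul(SZ, SZ))
  →1  S(add(SSSZ, mul(SZ, SZ)))
  →2  S(S(add(SSZ, mul(SZ, SZ))))
  →3  S(S(S(add(SZ, mul(SZ, SZ)))))
  →4  S(S(S(S(add(Z, mul(SZ, SZ))))))
  →5  S(S(S(S(mul(SZ, SZ)))))
  →6  S(S(S(S(add(SZ, mul(Z, SZ))))))
  →7  S(S(S(S(S(add(Z, mul(Z, SZ)))))))
  →8  S(S(S(S(S(mul(Z, SZ))))))
  →9  S^5(Z)

Term B:
  start: add(SSZ, add(SZ, SSZ))
  →1  S(add(SZ, add(SZ, SSZ)))
  →2  S(S(add(Z, add(SZ, SSZ))))
  →3  S(S(add(SZ, SSZ)))
  →4  S(S(S(add(Z, SSZ))))
  →5  S^5(Z)

Answer: SAME — A ⇓ S^5(Z), B ⇓ S^5(Z)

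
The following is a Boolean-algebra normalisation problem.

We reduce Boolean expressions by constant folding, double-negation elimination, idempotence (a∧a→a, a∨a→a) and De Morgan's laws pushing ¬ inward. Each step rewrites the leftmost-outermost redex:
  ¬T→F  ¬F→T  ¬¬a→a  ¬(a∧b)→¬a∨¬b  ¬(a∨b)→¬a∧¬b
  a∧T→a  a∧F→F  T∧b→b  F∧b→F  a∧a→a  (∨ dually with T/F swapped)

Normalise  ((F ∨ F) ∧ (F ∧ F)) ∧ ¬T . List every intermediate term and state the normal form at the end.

Answer: normal form = F  (in 3 steps)

Working:
  start: ((F ∨ F) ∧ (F ∧ F)) ∧ ¬T
  [1] (F ∧ (F ∧ F)) ∧ ¬T
  [2] F ∧ ¬T
  [3] F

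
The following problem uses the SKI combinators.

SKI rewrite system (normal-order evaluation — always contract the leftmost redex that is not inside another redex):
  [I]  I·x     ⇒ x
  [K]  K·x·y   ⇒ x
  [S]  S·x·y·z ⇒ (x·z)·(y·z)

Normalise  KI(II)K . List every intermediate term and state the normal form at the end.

  start: KI(II)K
  →1  IK
  →2  K

Answer: normal form = K  (in 2 steps)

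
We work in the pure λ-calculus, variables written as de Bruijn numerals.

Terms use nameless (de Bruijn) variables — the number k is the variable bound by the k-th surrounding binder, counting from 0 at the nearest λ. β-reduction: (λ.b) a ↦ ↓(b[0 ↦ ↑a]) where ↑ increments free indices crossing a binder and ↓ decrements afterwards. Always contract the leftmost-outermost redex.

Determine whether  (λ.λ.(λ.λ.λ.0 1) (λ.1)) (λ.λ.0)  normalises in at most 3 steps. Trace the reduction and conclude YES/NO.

Answer: YES — reaches normal form λ.λ.λ.0 1 in 2 ≤ 3 steps

Working:
  start: (λ.λ.(λ.λ.λ.0 1) (λ.1)) (λ.λ.0)
  step 1: λ.(λ.λ.λ.0 1) (λ.1)
  step 2: λ.λ.λ.0 1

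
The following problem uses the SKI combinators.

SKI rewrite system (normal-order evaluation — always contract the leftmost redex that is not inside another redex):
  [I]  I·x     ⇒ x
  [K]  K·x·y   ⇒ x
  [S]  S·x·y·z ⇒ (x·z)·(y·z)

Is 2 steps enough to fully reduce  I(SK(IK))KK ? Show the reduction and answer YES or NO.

  start: I(SK(IK))KK
  [1] SK(IK)KK
  [2] KK(IKK)K

Answer: NO — after 2 steps the term is KK(IKK)K, not yet normal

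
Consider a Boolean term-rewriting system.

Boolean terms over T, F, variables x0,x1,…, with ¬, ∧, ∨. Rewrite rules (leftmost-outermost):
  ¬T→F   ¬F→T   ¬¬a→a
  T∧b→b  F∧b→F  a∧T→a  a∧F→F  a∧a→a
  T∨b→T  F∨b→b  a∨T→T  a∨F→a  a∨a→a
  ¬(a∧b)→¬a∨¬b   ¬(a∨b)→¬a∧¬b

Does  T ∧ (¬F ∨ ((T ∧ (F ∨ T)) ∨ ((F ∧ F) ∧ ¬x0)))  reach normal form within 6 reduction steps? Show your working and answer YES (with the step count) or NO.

  start: T ∧ (¬F ∨ ((T ∧ (F ∨ T)) ∨ ((F ∧ F) ∧ ¬x0)))
  →1  ¬F ∨ ((T ∧ (F ∨ T)) ∨ ((F ∧ F) ∧ ¬x0))
  →2  T ∨ ((T ∧ (F ∨ T)) ∨ ((F ∧ F) ∧ ¬x0))
  →3  T

Answer: YES — reaches normal form T in 3 ≤ 6 steps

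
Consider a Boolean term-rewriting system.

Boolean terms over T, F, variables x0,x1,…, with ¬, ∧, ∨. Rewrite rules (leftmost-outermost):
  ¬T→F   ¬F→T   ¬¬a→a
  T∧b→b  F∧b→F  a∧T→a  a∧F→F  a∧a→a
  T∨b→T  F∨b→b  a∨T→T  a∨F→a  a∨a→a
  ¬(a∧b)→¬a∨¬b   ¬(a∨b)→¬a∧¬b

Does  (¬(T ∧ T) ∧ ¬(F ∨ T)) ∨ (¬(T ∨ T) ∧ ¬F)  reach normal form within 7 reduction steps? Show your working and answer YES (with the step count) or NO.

Answer: NO — after 7 steps the term is ¬T ∧ ¬F, not yet normal

Reduction:
  start: (¬(T ∧ T) ∧ ¬(F ∨ T)) ∨ (¬(T ∨ T) ∧ ¬F)
  →1  ((¬T ∨ ¬T) ∧ ¬(F ∨ T)) ∨ (¬(T ∨ T) ∧ ¬F)
  →2  (¬T ∧ ¬(F ∨ T)) ∨ (¬(T ∨ T) ∧ ¬F)
  →3  (F ∧ ¬(F ∨ T)) ∨ (¬(T ∨ T) ∧ ¬F)
  →4  F ∨ (¬(T ∨ T) ∧ ¬F)
  →5  ¬(T ∨ T) ∧ ¬F
  →6  (¬T ∧ ¬T) ∧ ¬F
  →7  ¬T ∧ ¬F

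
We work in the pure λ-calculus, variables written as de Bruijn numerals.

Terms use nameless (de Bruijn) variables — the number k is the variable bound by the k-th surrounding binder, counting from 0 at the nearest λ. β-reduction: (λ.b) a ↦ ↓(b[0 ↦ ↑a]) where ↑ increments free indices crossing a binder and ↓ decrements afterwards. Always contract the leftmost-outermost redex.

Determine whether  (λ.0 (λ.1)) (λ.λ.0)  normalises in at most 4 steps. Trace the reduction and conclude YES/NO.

Answer: YES — reaches normal form λ.0 in 2 ≤ 4 steps

Derivation:
  start: (λ.0 (λ.1)) (λ.λ.0)
  step 1: (λ.λ.0) (λ.λ.λ.0)
  step 2: λ.0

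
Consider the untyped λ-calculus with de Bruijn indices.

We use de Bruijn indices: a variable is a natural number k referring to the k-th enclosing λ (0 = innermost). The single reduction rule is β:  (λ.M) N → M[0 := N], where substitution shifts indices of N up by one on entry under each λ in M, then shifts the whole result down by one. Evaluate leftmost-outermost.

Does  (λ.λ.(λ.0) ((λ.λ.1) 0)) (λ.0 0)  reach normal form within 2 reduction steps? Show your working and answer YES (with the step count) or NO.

  start: (λ.λ.(λ.0) ((λ.λ.1) 0)) (λ.0 0)
  step 1: λ.(λ.0) ((λ.λ.1) 0)
  step 2: λ.(λ.λ.1) 0

Answer: NO — after 2 steps the term is λ.(λ.λ.1) 0, not yet normal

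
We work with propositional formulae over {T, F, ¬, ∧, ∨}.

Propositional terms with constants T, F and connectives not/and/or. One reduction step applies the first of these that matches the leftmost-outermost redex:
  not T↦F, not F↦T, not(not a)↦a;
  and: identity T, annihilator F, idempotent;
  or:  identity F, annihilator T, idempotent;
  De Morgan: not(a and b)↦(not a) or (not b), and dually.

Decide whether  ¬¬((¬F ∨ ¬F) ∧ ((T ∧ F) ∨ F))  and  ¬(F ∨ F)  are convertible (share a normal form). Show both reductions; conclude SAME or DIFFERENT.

Term A:
  start: ¬¬((¬F ∨ ¬F) ∧ ((T ∧ F) ∨ F))
  step 1: (¬F ∨ ¬F) ∧ ((T ∧ F) ∨ F)
  step 2: ¬F ∧ ((T ∧ F) ∨ F)
  step 3: T ∧ ((T ∧ F) ∨ F)
  step 4: (T ∧ F) ∨ F
  step 5: T ∧ F
  step 6: F

Term B:
  start: ¬(F ∨ F)
  step 1: ¬F ∧ ¬F
  step 2: ¬F
  step 3: T

Answer: DIFFERENT — A ⇓ F, B ⇓ T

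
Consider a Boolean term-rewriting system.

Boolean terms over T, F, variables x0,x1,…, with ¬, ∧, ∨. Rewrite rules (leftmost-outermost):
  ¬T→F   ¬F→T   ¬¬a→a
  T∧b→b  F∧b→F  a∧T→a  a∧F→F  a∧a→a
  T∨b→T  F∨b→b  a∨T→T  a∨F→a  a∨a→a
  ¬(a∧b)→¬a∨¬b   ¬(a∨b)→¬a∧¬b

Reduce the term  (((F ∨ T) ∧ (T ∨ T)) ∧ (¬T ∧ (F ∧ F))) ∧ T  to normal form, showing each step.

  start: (((F ∨ T) ∧ (T ∨ T)) ∧ (¬T ∧ (F ∧ F))) ∧ T
  step 1: ((F ∨ T) ∧ (T ∨ T)) ∧ (¬T ∧ (F ∧ F))
  step 2: (T ∧ (T ∨ T)) ∧ (¬T ∧ (F ∧ F))
  step 3: (T ∨ T) ∧ (¬T ∧ (F ∧ F))
  step 4: T ∧ (¬T ∧ (F ∧ F))
  step 5: ¬T ∧ (F ∧ F)
  step 6: F ∧ (F ∧ F)
  step 7: F

Answer: normal form = F  (in 7 steps)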